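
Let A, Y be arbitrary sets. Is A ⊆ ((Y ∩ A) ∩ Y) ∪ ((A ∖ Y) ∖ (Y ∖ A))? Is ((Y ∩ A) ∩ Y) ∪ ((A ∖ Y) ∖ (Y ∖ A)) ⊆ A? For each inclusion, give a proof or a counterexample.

(⟹) Let x ∈ A. Then either x ∈ A and x ∉ Y; or x ∈ A ∩ Y. In each case x ∈ ((Y ∩ A) ∩ Y) ∪ ((A ∖ Y) ∖ (Y ∖ A)), so A ⊆ ((Y ∩ A) ∩ Y) ∪ ((A ∖ Y) ∖ (Y ∖ A)).

(⟸) Let x ∈ ((Y ∩ A) ∩ Y) ∪ ((A ∖ Y) ∖ (Y ∖ A)). Then either x ∈ A and x ∉ Y; or x ∈ A ∩ Y. In each case x ∈ A, so ((Y ∩ A) ∩ Y) ∪ ((A ∖ Y) ∖ (Y ∖ A)) ⊆ A.

Both inclusions hold.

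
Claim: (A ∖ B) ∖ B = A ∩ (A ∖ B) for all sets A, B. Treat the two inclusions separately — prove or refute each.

Forward inclusion. Let x ∈ (A ∖ B) ∖ B. Then x ∈ A and x ∉ B, from which x ∈ A ∩ (A ∖ B).

Reverse inclusion. Let x ∈ A ∩ (A ∖ B). Then x ∈ A and x ∉ B, from which x ∈ (A ∖ B) ∖ B.

Both inclusions hold; the sets are equal.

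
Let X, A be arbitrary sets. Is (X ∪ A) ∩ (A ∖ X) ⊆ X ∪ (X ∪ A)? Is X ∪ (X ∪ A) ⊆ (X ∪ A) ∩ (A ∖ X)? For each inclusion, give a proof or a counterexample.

Only the forward inclusion holds.

(⊆) Let x ∈ (X ∪ A) ∩ (A ∖ X). Then x ∈ A and x ∉ X, from which x ∈ X ∪ (X ∪ A).

(⊇) This inclusion fails. Take X = {1}, A = ∅; then 1 ∈ X ∪ (X ∪ A) but 1 ∉ (X ∪ A) ∩ (A ∖ X).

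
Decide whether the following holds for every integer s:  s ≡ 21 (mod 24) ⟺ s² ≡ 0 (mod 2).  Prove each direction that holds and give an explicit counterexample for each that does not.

[⇒] This fails: take s = 21. Then 21 ≡ 21 (mod 24), but 21² = 441 ≡ 1 (mod 2), not 0.

[⇐] This fails: take s = 0. Then 0² = 0 ≡ 0 (mod 2), yet 0 ≡ 0 (mod 24), not 21.

(⇒) fails and (⇐) fails.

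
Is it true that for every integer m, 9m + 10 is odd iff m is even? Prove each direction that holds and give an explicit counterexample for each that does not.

(→) This fails: m = 3 gives 9m + 10 = 37, which is odd, but 3 is odd, not even.

(←) This also fails: m = 4 is even, but 9m + 10 = 46 is even, not odd.

Neither implication holds.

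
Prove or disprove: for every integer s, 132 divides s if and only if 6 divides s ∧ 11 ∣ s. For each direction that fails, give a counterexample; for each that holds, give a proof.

[⇐] This fails: take s = 66. Both 6 ∣ 66 and 11 ∣ 66, yet 66 is not a multiple of 132 (since 66 = 0·132 + 66), so 132 ∤ 66.

[⇒] If 132 ∣ s, write s = 132q. Since 132 = 22·6, s = 6·(22q), so 6 ∣ s; and since 132 = 12·11, s = 11·(12q), so 11 ∣ s.

Only the forward direction holds.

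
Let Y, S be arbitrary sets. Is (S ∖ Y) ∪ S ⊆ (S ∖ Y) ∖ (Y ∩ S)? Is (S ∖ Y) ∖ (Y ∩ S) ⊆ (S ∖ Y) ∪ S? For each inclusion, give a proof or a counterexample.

(⟸) Let x ∈ (S ∖ Y) ∖ (Y ∩ S). Then x ∈ S and x ∉ Y, from which x ∈ (S ∖ Y) ∪ S.

(⟹) This inclusion fails. Take Y = {1}, S = {1}; then 1 ∈ (S ∖ Y) ∪ S but 1 ∉ (S ∖ Y) ∖ (Y ∩ S).

(⊆) fails; (⊇) holds.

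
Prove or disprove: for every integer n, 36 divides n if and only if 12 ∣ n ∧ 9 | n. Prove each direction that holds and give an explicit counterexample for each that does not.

The biconditional holds.

[⇒] If 36 ∣ n, write n = 36q. Since 36 = 3·12, n = 12·(3q), so 12 ∣ n; and since 36 = 4·9, n = 9·(4q), so 9 ∣ n.

[⇐] Suppose 12 ∣ n and 9 ∣ n. Any common multiple of 12 and 9 is a multiple of their lcm; here lcm(12, 9) = 12·9/gcd(12, 9) = 108/3 = 36, so 36 ∣ n.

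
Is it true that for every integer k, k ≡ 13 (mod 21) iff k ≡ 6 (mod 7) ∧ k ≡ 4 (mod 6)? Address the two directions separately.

Not equivalent: only (⇐) holds.

Forward direction. This fails: k = 13 gives 13 ≡ 13 (mod 21) but 13 ≡ 1 (mod 6), so the conjunction on the right does not hold.

Converse. If k ≡ 6 (mod 7) and k ≡ 4 (mod 6), then by the Chinese remainder theorem k ≡ 34 (mod 42). Since 34 ≡ 13 (mod 21) and 21 ∣ 42, we get k ≡ 13 (mod 21).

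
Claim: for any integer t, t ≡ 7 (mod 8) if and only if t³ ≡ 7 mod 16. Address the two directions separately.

Only the reverse direction holds.

(→) This fails: take t = 15. Then 15 ≡ 7 (mod 8), but 15³ = 3375 ≡ 15 (mod 16), not 7.

(←) Conversely, the residues r modulo 16 with r³ ≡ 7 (mod 16) are exactly {7}, and each is ≡ 7 (mod 8).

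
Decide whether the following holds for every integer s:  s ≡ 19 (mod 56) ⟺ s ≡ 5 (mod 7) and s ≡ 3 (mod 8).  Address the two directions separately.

Both directions hold.

(⇒) Suppose s ≡ 19 (mod 56); write s = 56j + 19. Since 7 ∣ 56, reducing mod 7 gives s ≡ 19 ≡ 5 (mod 7); since 8 ∣ 56, reducing mod 8 gives s ≡ 19 ≡ 3 (mod 8).

(⇐) Conversely, if s ≡ 5 (mod 7) and s ≡ 3 (mod 8), then by the Chinese remainder theorem s ≡ 19 (mod 56). This is exactly s ≡ 19 (mod 56).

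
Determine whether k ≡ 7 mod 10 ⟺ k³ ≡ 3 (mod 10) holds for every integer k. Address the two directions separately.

(⟹) Suppose k ≡ 7 mod 10. Write k = 10j + 7. Then (10j + 7)³ = 1000j³ + 2100j² + 1470j + 343 = 10(100j³ + 210j² + 147j + 34) + 3, so k³ ≡ 3 (mod 10).

(⟸) For the converse, argue contrapositively. If k ≢ 7 (mod 10), then k is congruent to one of 0, 1, 2, 3, 4, 5, 6, 8, 9 modulo 10, and these give k³ ≡ 0, 1, 8, 7, 4, 5, 6, 2, 9 respectively — never 3.

Both directions hold; the statement is true.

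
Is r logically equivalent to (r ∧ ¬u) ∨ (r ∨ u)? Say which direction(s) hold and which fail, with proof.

(←) This fails. Under u = T, r = F, the left side is false but the right side is true.

(→) Assume the antecedent. If u is true, (r ∧ ¬u) ∨ (r ∨ u) reduces to true regardless of the other variables. If u is false, the antecedent forces (u = F, r = T), and (r ∧ ¬u) ∨ (r ∨ u) holds there. Either way (r ∧ ¬u) ∨ (r ∨ u) holds.

Only the forward implication holds.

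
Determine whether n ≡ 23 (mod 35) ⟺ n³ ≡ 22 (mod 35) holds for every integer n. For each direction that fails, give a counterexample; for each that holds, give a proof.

(→) Suppose n ≡ 23 (mod 35). Write n = 35j + 23. Then (35j + 23)³ = 42875j³ + 84525j² + 55545j + 12167 = 35(1225j³ + 2415j² + 1587j + 347) + 22, so n³ ≡ 22 (mod 35).

(←) This fails: take n = 8. Then 8³ = 512 ≡ 22 (mod 35), yet 8 ≡ 8 (mod 35), not 23.

Only the forward direction holds.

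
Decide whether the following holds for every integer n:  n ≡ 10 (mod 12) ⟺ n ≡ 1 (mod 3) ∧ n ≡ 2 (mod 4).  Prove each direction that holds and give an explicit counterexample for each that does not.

Both directions hold; the statement is true.

(⟸) If n ≡ 1 (mod 3) and n ≡ 2 (mod 4), then by the Chinese remainder theorem n ≡ 10 (mod 12). This is exactly n ≡ 10 (mod 12).

(⟹) Suppose n ≡ 10 (mod 12); write n = 12j + 10. Since 3 ∣ 12, reducing mod 3 gives n ≡ 10 ≡ 1 (mod 3); since 4 ∣ 12, reducing mod 4 gives n ≡ 10 ≡ 2 (mod 4).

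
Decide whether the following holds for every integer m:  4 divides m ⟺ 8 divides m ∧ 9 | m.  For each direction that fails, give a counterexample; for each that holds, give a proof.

(→) This fails: take m = 4. Certainly 4 ∣ 4, but 8 ∤ 4.

(←) Suppose 8 ∣ m and 9 ∣ m. Any common multiple of 8 and 9 is a multiple of their lcm; here gcd(8, 9) = 1, so lcm(8, 9) = 8·9 = 72, so 72 ∣ m. Since 4 ∣ 72, it follows that 4 ∣ m.

Not equivalent: only (⇐) holds.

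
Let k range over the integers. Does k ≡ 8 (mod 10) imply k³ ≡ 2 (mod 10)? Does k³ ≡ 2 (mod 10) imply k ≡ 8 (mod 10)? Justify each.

Both directions hold.

(→) Suppose k ≡ 8 (mod 10). Write k = 10j + 8. Then (10j + 8)³ = 1000j³ + 2400j² + 1920j + 512 = 10(100j³ + 240j² + 192j + 51) + 2, so k³ ≡ 2 (mod 10).

(←) For the converse, argue contrapositively. If k ≢ 8 (mod 10), then k is congruent to one of 0, 1, 2, 3, 4, 5, 6, 7, 9 modulo 10, and these give k³ ≡ 0, 1, 8, 7, 4, 5, 6, 3, 9 respectively — never 2.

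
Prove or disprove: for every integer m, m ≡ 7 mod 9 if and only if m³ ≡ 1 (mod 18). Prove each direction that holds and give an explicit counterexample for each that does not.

(⟹) This fails: take m = 16. Then 16 ≡ 7 (mod 9), but 16³ = 4096 ≡ 10 (mod 18), not 1.

(⟸) This fails: take m = 1. Then 1³ = 1 ≡ 1 (mod 18), yet 1 ≡ 1 (mod 9), not 7.

(⇒) fails and (⇐) fails.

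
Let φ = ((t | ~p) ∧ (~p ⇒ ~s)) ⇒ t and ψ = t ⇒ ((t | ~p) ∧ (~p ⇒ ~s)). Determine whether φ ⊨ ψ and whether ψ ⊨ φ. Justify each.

Neither implication holds.

[⇒] This fails. Under t = T, p = F, s = T, the left side is true but the right side is false.

[⇐] This fails. Under t = F, p = F, s = F, the left side is false but the right side is true.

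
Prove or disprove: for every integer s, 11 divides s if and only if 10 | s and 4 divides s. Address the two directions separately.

[⇒] This fails: take s = 11. Certainly 11 ∣ 11, but 10 ∤ 11.

[⇐] This fails: take s = 20. Both 10 ∣ 20 and 4 ∣ 20, yet 20 is not a multiple of 11 (since 20 = 1·11 + 9), so 11 ∤ 20.

Both directions fail.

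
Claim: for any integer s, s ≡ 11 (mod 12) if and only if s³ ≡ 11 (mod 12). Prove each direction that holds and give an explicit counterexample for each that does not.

(→) Suppose s ≡ 11 (mod 12). Write s = 12j + 11. Then (12j + 11)³ = 1728j³ + 4752j² + 4356j + 1331 = 12(144j³ + 396j² + 363j + 110) + 11, so s³ ≡ 11 (mod 12).

(←) Conversely, suppose s³ ≡ 11 (mod 12). The only residue r in {0, …, 11} with r³ ≡ 11 (mod 12) is r = 11, so s ≡ 11 (mod 12).

Both directions hold.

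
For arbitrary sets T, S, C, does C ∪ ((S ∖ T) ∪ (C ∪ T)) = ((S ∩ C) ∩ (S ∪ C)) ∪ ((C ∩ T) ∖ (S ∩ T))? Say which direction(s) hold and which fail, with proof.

Only the reverse inclusion holds.

(⊆) This inclusion fails. Take T = {1}, S = ∅, C = ∅; then 1 ∈ C ∪ ((S ∖ T) ∪ (C ∪ T)) but 1 ∉ ((S ∩ C) ∩ (S ∪ C)) ∪ ((C ∩ T) ∖ (S ∩ T)).

(⊇) Let x ∈ ((S ∩ C) ∩ (S ∪ C)) ∪ ((C ∩ T) ∖ (S ∩ T)). Then either x ∈ T ∩ C and x ∉ S; or x ∈ S ∩ C and x ∉ T; or x ∈ T ∩ S ∩ C. In each case x ∈ C ∪ ((S ∖ T) ∪ (C ∪ T)), so ((S ∩ C) ∩ (S ∪ C)) ∪ ((C ∩ T) ∖ (S ∩ T)) ⊆ C ∪ ((S ∖ T) ∪ (C ∪ T)).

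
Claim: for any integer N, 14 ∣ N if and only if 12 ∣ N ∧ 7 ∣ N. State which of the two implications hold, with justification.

Only the reverse direction holds.

(⇒) This fails: take N = 14. Certainly 14 ∣ 14, but 12 ∤ 14.

(⇐) Suppose 12 ∣ N and 7 ∣ N. Any common multiple of 12 and 7 is a multiple of their lcm; here gcd(12, 7) = 1, so lcm(12, 7) = 12·7 = 84, so 84 ∣ N. Since 14 ∣ 84, it follows that 14 ∣ N.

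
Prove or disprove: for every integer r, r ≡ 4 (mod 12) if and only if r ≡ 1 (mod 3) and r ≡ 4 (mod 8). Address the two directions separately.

Only the converse holds.

Forward direction. This fails: r = 16 gives 16 ≡ 4 (mod 12) but 16 ≡ 0 (mod 8), so the conjunction on the right does not hold.

Converse. If r ≡ 1 (mod 3) and r ≡ 4 (mod 8), then by the Chinese remainder theorem r ≡ 4 (mod 24). Since 4 ≡ 4 (mod 12) and 12 ∣ 24, we get r ≡ 4 (mod 12).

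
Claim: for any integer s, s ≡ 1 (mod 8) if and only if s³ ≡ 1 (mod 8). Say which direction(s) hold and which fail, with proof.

[⇒] Suppose s ≡ 1 (mod 8). Write s = 8j + 1. Then (8j + 1)³ = 512j³ + 192j² + 24j + 1 = 8(64j³ + 24j² + 3j) + 1, so s³ ≡ 1 (mod 8).

[⇐] For the converse, argue contrapositively. If s ≢ 1 (mod 8), then s is congruent to one of 0, 2, 3, 4, 5, 6, 7 modulo 8, and these give s³ ≡ 0, 0, 3, 0, 5, 0, 7 respectively — never 1.

Equivalent; both directions hold.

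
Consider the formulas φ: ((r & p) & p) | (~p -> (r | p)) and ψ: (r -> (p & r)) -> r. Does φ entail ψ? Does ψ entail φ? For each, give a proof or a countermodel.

(⇒) fails; (⇐) holds.

(⟹) This fails. Under r = F, p = T, the left side is true but the right side is false.

(⟸) Assume the antecedent. If r is true, the consequent reduces to true regardless of the other variables. If r is false, the antecedent cannot hold. Either way the consequent holds.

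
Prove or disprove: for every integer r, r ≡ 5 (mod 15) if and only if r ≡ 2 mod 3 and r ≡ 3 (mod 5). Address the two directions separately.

Neither direction holds.

(⇒) This fails: r = 5 gives 5 ≡ 5 (mod 15) but 5 ≡ 0 (mod 5), so the conjunction on the right does not hold.

(⇐) This fails: r = 8 satisfies both congruences on the right (8 ≡ 2 mod 3 and 8 ≡ 3 mod 5) yet 8 ≡ 8 (mod 15), not 5.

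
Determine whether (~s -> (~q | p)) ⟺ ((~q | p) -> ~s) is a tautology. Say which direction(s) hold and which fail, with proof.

(⇒) This fails. Under p = F, q = F, s = T, the left side is true but the right side is false.

(⇐) This fails. Under p = F, q = T, s = F, the left side is false but the right side is true.

Neither implication holds.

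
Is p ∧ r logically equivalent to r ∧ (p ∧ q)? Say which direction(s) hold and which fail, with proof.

Only the reverse direction holds.

(→) This fails. Under r = T, p = T, q = F, the left side is true but the right side is false.

(←) Assume the antecedent. If r is true, the antecedent forces (r = T, p = T, q = T), and p ∧ r holds there. If r is false, the antecedent cannot hold. Either way p ∧ r holds.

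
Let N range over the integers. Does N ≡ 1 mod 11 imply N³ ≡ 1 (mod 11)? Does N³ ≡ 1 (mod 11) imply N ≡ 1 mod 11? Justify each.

(⇐) Suppose N³ ≡ 1 (mod 11). The only residue r in {0, …, 10} with r³ ≡ 1 (mod 11) is r = 1, so N ≡ 1 (mod 11).

(⇒) Suppose N ≡ 1 mod 11. Write N = 11j + 1. Then (11j + 1)³ = 1331j³ + 363j² + 33j + 1 = 11(121j³ + 33j² + 3j) + 1, so N³ ≡ 1 (mod 11).

The biconditional holds.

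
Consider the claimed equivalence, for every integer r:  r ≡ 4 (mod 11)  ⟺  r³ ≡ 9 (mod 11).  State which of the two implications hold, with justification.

The biconditional holds.

[⇒] Suppose r ≡ 4 (mod 11). Write r = 11j + 4. Then (11j + 4)³ = 1331j³ + 1452j² + 528j + 64 = 11(121j³ + 132j² + 48j + 5) + 9, so r³ ≡ 9 (mod 11).

[⇐] Conversely, suppose r³ ≡ 9 (mod 11). The only residue r in {0, …, 10} with r³ ≡ 9 (mod 11) is r = 4, so r ≡ 4 (mod 11).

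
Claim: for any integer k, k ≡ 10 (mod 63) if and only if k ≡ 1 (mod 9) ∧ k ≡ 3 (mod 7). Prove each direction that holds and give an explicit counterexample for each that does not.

Equivalent; both directions hold.

(→) Suppose k ≡ 10 (mod 63); write k = 63j + 10. Since 9 ∣ 63, reducing mod 9 gives k ≡ 10 ≡ 1 (mod 9); since 7 ∣ 63, reducing mod 7 gives k ≡ 10 ≡ 3 (mod 7).

(←) Conversely, if k ≡ 1 (mod 9) and k ≡ 3 (mod 7), then by the Chinese remainder theorem k ≡ 10 (mod 63). This is exactly k ≡ 10 (mod 63).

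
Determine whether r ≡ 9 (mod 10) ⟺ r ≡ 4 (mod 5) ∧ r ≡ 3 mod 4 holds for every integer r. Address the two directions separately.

Only the converse holds.

Forward direction. This fails: r = 9 gives 9 ≡ 9 (mod 10) but 9 ≡ 1 (mod 4), so the conjunction on the right does not hold.

Converse. If r ≡ 4 (mod 5) and r ≡ 3 (mod 4), then by the Chinese remainder theorem r ≡ 19 (mod 20). Since 19 ≡ 9 (mod 10) and 10 ∣ 20, we get r ≡ 9 (mod 10).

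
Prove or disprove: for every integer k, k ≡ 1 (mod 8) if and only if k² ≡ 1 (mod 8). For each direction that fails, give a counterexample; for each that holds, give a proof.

The forward direction holds; the converse fails.

[⇒] Suppose k ≡ 1 (mod 8). Write k = 8j + 1. Then (8j + 1)² = 64j² + 16j + 1 = 8(8j² + 2j) + 1, so k² ≡ 1 (mod 8).

[⇐] This fails: take k = 3. Then 3² = 9 ≡ 1 (mod 8), yet 3 ≡ 3 (mod 8), not 1.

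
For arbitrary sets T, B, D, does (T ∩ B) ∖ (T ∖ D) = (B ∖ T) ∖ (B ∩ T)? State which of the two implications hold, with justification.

(⊆) fails and (⊇) fails.

(⟹) This inclusion fails. Take T = {1}, B = {1}, D = {1}; then 1 ∈ (T ∩ B) ∖ (T ∖ D) but 1 ∉ (B ∖ T) ∖ (B ∩ T).

(⟸) This inclusion fails. Take T = ∅, B = {1}, D = ∅; then 1 ∈ (B ∖ T) ∖ (B ∩ T) but 1 ∉ (T ∩ B) ∖ (T ∖ D).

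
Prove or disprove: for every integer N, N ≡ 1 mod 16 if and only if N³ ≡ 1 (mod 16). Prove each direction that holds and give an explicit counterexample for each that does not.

Forward direction. Suppose N ≡ 1 mod 16. Write N = 16j + 1. Then (16j + 1)³ = 4096j³ + 768j² + 48j + 1 = 16(256j³ + 48j² + 3j) + 1, so N³ ≡ 1 (mod 16).

Converse. Suppose N³ ≡ 1 (mod 16). The only residue r in {0, …, 15} with r³ ≡ 1 (mod 16) is r = 1, so N ≡ 1 (mod 16).

The biconditional holds.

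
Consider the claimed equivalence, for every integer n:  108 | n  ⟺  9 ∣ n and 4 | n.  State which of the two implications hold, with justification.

The forward direction holds; the converse fails.

(⟹) If 108 ∣ n, write n = 108q. Since 108 = 12·9, n = 9·(12q), so 9 ∣ n; and since 108 = 27·4, n = 4·(27q), so 4 ∣ n.

(⟸) This fails: take n = 36. Both 9 ∣ 36 and 4 ∣ 36, yet 36 is not a multiple of 108 (since 36 = 0·108 + 36), so 108 ∤ 36.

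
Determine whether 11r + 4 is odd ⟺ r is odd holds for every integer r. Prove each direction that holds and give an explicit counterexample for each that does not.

[⇒] Suppose 11r + 4 is odd. Since 11 is odd, 11r and r have the same parity, so 11r + 4 ≡ r + 4 (mod 2). As 4 is even, 11r + 4 is odd exactly when r is odd. Thus r is odd.

[⇐] Conversely, suppose r is odd; write r = 2j + 1. Then 11r + 4 = 11·(2j + 1) + 4 = 2·11j + 15, which is odd.

Both directions hold; the statement is true.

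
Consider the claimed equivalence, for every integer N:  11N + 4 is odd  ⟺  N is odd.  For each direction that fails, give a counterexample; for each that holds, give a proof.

Converse. Suppose N is odd; write N = 2j + 1. Then 11N + 4 = 11·(2j + 1) + 4 = 2·11j + 15, which is odd.

Forward direction. Suppose 11N + 4 is odd. Since 11 is odd, 11N and N have the same parity, so 11N + 4 ≡ N + 4 (mod 2). As 4 is even, 11N + 4 is odd exactly when N is odd. Thus N is odd.

Both directions hold; the statement is true.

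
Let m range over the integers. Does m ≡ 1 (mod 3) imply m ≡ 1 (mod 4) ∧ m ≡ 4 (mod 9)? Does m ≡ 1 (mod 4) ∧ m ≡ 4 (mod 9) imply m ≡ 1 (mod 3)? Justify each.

(⟹) This fails: m = 1 gives 1 ≡ 1 (mod 3) but 1 ≡ 1 (mod 9), so the conjunction on the right does not hold.

(⟸) Conversely, if m ≡ 1 (mod 4) and m ≡ 4 (mod 9), then by the Chinese remainder theorem m ≡ 13 (mod 36). Since 13 ≡ 1 (mod 3) and 3 ∣ 36, we get m ≡ 1 (mod 3).

The forward direction fails; the converse holds.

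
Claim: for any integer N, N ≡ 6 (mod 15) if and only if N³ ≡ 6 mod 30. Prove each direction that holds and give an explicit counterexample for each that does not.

Only the reverse direction holds.

(⇒) This fails: take N = 21. Then 21 ≡ 6 (mod 15), but 21³ = 9261 ≡ 21 (mod 30), not 6.

(⇐) Conversely, the residues r modulo 30 with r³ ≡ 6 (mod 30) are exactly {6}, and each is ≡ 6 (mod 15).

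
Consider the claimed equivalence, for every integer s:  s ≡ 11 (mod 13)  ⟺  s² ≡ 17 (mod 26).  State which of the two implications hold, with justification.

Forward direction. This fails: take s = 24. Then 24 ≡ 11 (mod 13), but 24² = 576 ≡ 4 (mod 26), not 17.

Converse. This fails: take s = 15. Then 15² = 225 ≡ 17 (mod 26), yet 15 ≡ 2 (mod 13), not 11.

Neither direction holds.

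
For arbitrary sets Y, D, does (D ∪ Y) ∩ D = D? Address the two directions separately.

(⊆) Let x ∈ (D ∪ Y) ∩ D. Then either x ∈ D and x ∉ Y; or x ∈ Y ∩ D. In each case x ∈ D, so (D ∪ Y) ∩ D ⊆ D.

(⊇) Let x ∈ D. Then either x ∈ D and x ∉ Y; or x ∈ Y ∩ D. In each case x ∈ (D ∪ Y) ∩ D, so D ⊆ (D ∪ Y) ∩ D.

Both inclusions hold.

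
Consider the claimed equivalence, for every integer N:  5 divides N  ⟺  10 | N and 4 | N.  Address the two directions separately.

Not equivalent: only (⇐) holds.

[⇒] This fails: take N = 5. Certainly 5 ∣ 5, but 10 ∤ 5.

[⇐] Suppose 10 ∣ N and 4 ∣ N. Any common multiple of 10 and 4 is a multiple of their lcm; here lcm(10, 4) = 10·4/gcd(10, 4) = 40/2 = 20, so 20 ∣ N. Since 5 ∣ 20, it follows that 5 ∣ N.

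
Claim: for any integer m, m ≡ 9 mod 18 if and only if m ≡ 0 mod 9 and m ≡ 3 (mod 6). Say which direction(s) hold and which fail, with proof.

Both directions hold.

(→) Suppose m ≡ 9 (mod 18); write m = 18j + 9. Since 9 ∣ 18, reducing mod 9 gives m ≡ 9 ≡ 0 (mod 9); since 6 ∣ 18, reducing mod 6 gives m ≡ 9 ≡ 3 (mod 6).

(←) Conversely, if m ≡ 0 (mod 9) and m ≡ 3 (mod 6), then by the Chinese remainder theorem m ≡ 9 (mod 18). This is exactly m ≡ 9 (mod 18).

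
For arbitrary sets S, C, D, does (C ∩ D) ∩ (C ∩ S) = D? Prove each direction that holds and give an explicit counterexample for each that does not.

(⟹) Let x ∈ (C ∩ D) ∩ (C ∩ S). Then x ∈ S ∩ C ∩ D, from which x ∈ D.

(⟸) This inclusion fails. Take S = ∅, C = ∅, D = {1}; then 1 ∈ D but 1 ∉ (C ∩ D) ∩ (C ∩ S).

(⊆) holds; (⊇) fails.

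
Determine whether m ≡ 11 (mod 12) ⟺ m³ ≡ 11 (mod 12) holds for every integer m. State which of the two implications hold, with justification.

Both directions hold; the statement is true.

(⟹) Suppose m ≡ 11 (mod 12). Write m = 12j + 11. Then (12j + 11)³ = 1728j³ + 4752j² + 4356j + 1331 = 12(144j³ + 396j² + 363j + 110) + 11, so m³ ≡ 11 (mod 12).

(⟸) Conversely, suppose m³ ≡ 11 (mod 12). The only residue r in {0, …, 11} with r³ ≡ 11 (mod 12) is r = 11, so m ≡ 11 (mod 12).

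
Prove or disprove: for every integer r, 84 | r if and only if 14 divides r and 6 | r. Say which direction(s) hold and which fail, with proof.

Only the forward direction holds.

Converse. This fails: take r = 42. Both 14 ∣ 42 and 6 ∣ 42, yet 42 is not a multiple of 84 (since 42 = 0·84 + 42), so 84 ∤ 42.

Forward direction. If 84 ∣ r, write r = 84q. Since 84 = 6·14, r = 14·(6q), so 14 ∣ r; and since 84 = 14·6, r = 6·(14q), so 6 ∣ r.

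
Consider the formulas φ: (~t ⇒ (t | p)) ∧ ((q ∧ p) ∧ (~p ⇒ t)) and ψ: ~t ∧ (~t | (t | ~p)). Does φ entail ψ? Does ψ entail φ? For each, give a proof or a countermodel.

(⇒) This fails. Under t = T, p = T, q = T, the left side is true but the right side is false.

(⇐) This fails. Under t = F, p = F, q = F, the left side is false but the right side is true.

(⇒) fails and (⇐) fails.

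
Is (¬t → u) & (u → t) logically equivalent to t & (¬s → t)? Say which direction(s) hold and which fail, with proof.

Both directions hold.

[⇐] Assume the antecedent. If s is true, the antecedent forces (s = T, t = T, u = F) or (s = T, t = T, u = T), and (¬t → u) & (u → t) holds there. If s is false, the antecedent forces (s = F, t = T, u = F) or (s = F, t = T, u = T), and (¬t → u) & (u → t) holds there. Either way (¬t → u) & (u → t) holds.

[⇒] Assume the antecedent. If s is true, the antecedent forces (s = T, t = T, u = F) or (s = T, t = T, u = T), and t & (¬s → t) holds there. If s is false, the antecedent forces (s = F, t = T, u = F) or (s = F, t = T, u = T), and t & (¬s → t) holds there. Either way t & (¬s → t) holds.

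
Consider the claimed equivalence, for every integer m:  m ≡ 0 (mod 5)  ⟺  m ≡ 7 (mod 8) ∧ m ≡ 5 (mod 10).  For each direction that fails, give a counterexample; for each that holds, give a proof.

(⇒) This fails: m = 0 gives 0 ≡ 0 (mod 5) but 0 ≡ 0 (mod 8), so the conjunction on the right does not hold.

(⇐) Conversely, if m ≡ 7 (mod 8) and m ≡ 5 (mod 10), then by the Chinese remainder theorem m ≡ 15 (mod 40). Since 15 ≡ 0 (mod 5) and 5 ∣ 40, we get m ≡ 0 (mod 5).

Only the converse holds.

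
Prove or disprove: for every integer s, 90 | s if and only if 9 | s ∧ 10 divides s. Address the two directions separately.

Both directions hold; the statement is true.

[⇐] Suppose 9 ∣ s and 10 ∣ s. Any common multiple of 9 and 10 is a multiple of their lcm; here gcd(9, 10) = 1, so lcm(9, 10) = 9·10 = 90, so 90 ∣ s.

[⇒] If 90 ∣ s, write s = 90q. Since 90 = 10·9, s = 9·(10q), so 9 ∣ s; and since 90 = 9·10, s = 10·(9q), so 10 ∣ s.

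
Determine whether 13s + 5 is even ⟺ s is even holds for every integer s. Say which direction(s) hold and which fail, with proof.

Neither direction holds.

Forward direction. This fails: s = 5 gives 13s + 5 = 70, which is even, but 5 is odd, not even.

Converse. This also fails: s = 6 is even, but 13s + 5 = 83 is odd, not even.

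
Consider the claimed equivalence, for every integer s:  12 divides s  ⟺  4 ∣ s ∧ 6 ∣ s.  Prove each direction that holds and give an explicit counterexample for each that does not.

Both directions hold.

(→) If 12 ∣ s, write s = 12q. Since 12 = 3·4, s = 4·(3q), so 4 ∣ s; and since 12 = 2·6, s = 6·(2q), so 6 ∣ s.

(←) Suppose 4 ∣ s and 6 ∣ s. Any common multiple of 4 and 6 is a multiple of their lcm; here lcm(4, 6) = 4·6/gcd(4, 6) = 24/2 = 12, so 12 ∣ s.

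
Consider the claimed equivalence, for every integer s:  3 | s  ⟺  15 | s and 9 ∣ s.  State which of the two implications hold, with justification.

The forward direction fails; the converse holds.

Forward direction. This fails: take s = 3. Certainly 3 ∣ 3, but 15 ∤ 3.

Converse. Suppose 15 ∣ s and 9 ∣ s. Any common multiple of 15 and 9 is a multiple of their lcm; here lcm(15, 9) = 15·9/gcd(15, 9) = 135/3 = 45, so 45 ∣ s. Since 3 ∣ 45, it follows that 3 ∣ s.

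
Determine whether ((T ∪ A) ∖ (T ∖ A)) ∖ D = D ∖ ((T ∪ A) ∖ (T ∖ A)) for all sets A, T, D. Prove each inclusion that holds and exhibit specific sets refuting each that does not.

Both inclusions fail.

(⟹) This inclusion fails. Take A = {1}, T = ∅, D = ∅; then 1 ∈ ((T ∪ A) ∖ (T ∖ A)) ∖ D but 1 ∉ D ∖ ((T ∪ A) ∖ (T ∖ A)).

(⟸) This inclusion fails. Take A = ∅, T = ∅, D = {1}; then 1 ∈ D ∖ ((T ∪ A) ∖ (T ∖ A)) but 1 ∉ ((T ∪ A) ∖ (T ∖ A)) ∖ D.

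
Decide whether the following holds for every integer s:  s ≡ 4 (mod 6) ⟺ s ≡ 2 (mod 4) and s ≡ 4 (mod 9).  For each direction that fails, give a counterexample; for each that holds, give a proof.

(⇐) If s ≡ 2 (mod 4) and s ≡ 4 (mod 9), then by the Chinese remainder theorem s ≡ 22 (mod 36). Since 22 ≡ 4 (mod 6) and 6 ∣ 36, we get s ≡ 4 (mod 6).

(⇒) This fails: s = 34 gives 34 ≡ 4 (mod 6) but 34 ≡ 7 (mod 9), so the conjunction on the right does not hold.

Only the reverse direction holds.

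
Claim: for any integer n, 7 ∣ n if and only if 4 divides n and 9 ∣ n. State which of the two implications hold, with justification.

Neither implication holds.

(⇒) This fails: take n = 7. Certainly 7 ∣ 7, but 4 ∤ 7.

(⇐) This fails: take n = 36. Both 4 ∣ 36 and 9 ∣ 36, yet 36 is not a multiple of 7 (since 36 = 5·7 + 1), so 7 ∤ 36.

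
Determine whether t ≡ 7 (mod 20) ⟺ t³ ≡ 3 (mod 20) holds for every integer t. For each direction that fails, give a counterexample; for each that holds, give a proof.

The biconditional holds.

(→) Suppose t ≡ 7 (mod 20). Write t = 20j + 7. Then (20j + 7)³ = 8000j³ + 8400j² + 2940j + 343 = 20(400j³ + 420j² + 147j + 17) + 3, so t³ ≡ 3 (mod 20).

(←) Conversely, suppose t³ ≡ 3 (mod 20). The only residue r in {0, …, 19} with r³ ≡ 3 (mod 20) is r = 7, so t ≡ 7 (mod 20).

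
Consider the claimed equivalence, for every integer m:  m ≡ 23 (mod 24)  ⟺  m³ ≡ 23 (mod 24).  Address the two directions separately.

Both directions hold; the statement is true.

(⟹) Suppose m ≡ 23 (mod 24). Write m = 24j + 23. Then (24j + 23)³ = 13824j³ + 39744j² + 38088j + 12167 = 24(576j³ + 1656j² + 1587j + 506) + 23, so m³ ≡ 23 (mod 24).

(⟸) Conversely, suppose m³ ≡ 23 (mod 24). The only residue r in {0, …, 23} with r³ ≡ 23 (mod 24) is r = 23, so m ≡ 23 (mod 24).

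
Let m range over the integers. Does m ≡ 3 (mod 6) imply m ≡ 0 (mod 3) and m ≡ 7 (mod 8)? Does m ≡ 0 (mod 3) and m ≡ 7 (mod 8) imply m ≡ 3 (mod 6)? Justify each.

Forward direction. This fails: m = 9 gives 9 ≡ 3 (mod 6) but 9 ≡ 1 (mod 8), so the conjunction on the right does not hold.

Converse. If m ≡ 0 (mod 3) and m ≡ 7 (mod 8), then by the Chinese remainder theorem m ≡ 15 (mod 24). Since 15 ≡ 3 (mod 6) and 6 ∣ 24, we get m ≡ 3 (mod 6).

The forward direction fails; the converse holds.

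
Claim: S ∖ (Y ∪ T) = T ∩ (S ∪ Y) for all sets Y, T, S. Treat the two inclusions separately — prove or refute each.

Neither inclusion holds.

(⊆) This inclusion fails. Take Y = ∅, T = ∅, S = {1}; then 1 ∈ S ∖ (Y ∪ T) but 1 ∉ T ∩ (S ∪ Y).

(⊇) This inclusion fails. Take Y = {1}, T = {1}, S = ∅; then 1 ∈ T ∩ (S ∪ Y) but 1 ∉ S ∖ (Y ∪ T).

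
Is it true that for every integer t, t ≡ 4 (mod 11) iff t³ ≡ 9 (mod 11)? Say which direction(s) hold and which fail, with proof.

(→) Suppose t ≡ 4 (mod 11). Write t = 11j + 4. Then (11j + 4)³ = 1331j³ + 1452j² + 528j + 64 = 11(121j³ + 132j² + 48j + 5) + 9, so t³ ≡ 9 (mod 11).

(←) Conversely, suppose t³ ≡ 9 (mod 11). The only residue r in {0, …, 10} with r³ ≡ 9 (mod 11) is r = 4, so t ≡ 4 (mod 11).

Both directions hold; the statement is true.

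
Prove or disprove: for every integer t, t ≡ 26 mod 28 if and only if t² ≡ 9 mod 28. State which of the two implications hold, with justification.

(⇒) This fails: take t = 26. Then 26 ≡ 26 (mod 28), but 26² = 676 ≡ 4 (mod 28), not 9.

(⇐) This fails: take t = 3. Then 3² = 9 ≡ 9 (mod 28), yet 3 ≡ 3 (mod 28), not 26.

(⇒) fails and (⇐) fails.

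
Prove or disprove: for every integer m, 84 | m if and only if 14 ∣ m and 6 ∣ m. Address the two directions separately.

(⟹) If 84 ∣ m, write m = 84q. Since 84 = 6·14, m = 14·(6q), so 14 ∣ m; and since 84 = 14·6, m = 6·(14q), so 6 ∣ m.

(⟸) This fails: take m = 42. Both 14 ∣ 42 and 6 ∣ 42, yet 42 is not a multiple of 84 (since 42 = 0·84 + 42), so 84 ∤ 42.

(⇒) holds; (⇐) fails.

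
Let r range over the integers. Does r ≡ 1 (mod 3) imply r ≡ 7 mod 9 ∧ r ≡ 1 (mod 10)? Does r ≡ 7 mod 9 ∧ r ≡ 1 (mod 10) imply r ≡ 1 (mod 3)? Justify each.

[⇒] This fails: r = 1 gives 1 ≡ 1 (mod 3) but 1 ≡ 1 (mod 9), so the conjunction on the right does not hold.

[⇐] Conversely, if r ≡ 7 (mod 9) and r ≡ 1 (mod 10), then by the Chinese remainder theorem r ≡ 61 (mod 90). Since 61 ≡ 1 (mod 3) and 3 ∣ 90, we get r ≡ 1 (mod 3).

Only the reverse direction holds.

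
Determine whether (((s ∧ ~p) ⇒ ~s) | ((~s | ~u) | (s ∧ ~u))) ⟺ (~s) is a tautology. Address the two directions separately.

Only the converse holds.

[⇒] This fails. Under u = F, p = F, s = T, the left side is true but the right side is false.

[⇐] Assume the antecedent. If u is true, the antecedent forces (u = T, p = F, s = F) or (u = T, p = T, s = F), and the consequent holds there. If u is false, the consequent reduces to true regardless of the other variables. Either way the consequent holds.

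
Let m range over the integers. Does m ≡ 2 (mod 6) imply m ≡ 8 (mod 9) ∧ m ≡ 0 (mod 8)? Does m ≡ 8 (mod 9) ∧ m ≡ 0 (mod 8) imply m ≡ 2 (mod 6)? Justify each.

The forward direction fails; the converse holds.

(⟹) This fails: m = 32 gives 32 ≡ 2 (mod 6) but 32 ≡ 5 (mod 9), so the conjunction on the right does not hold.

(⟸) Conversely, if m ≡ 8 (mod 9) and m ≡ 0 (mod 8), then by the Chinese remainder theorem m ≡ 8 (mod 72). Since 8 ≡ 2 (mod 6) and 6 ∣ 72, we get m ≡ 2 (mod 6).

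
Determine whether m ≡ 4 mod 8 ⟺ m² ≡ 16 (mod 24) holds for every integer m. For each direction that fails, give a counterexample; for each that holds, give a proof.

Both directions fail.

Forward direction. This fails: take m = 12. Then 12 ≡ 4 (mod 8), but 12² = 144 ≡ 0 (mod 24), not 16.

Converse. This fails: take m = 8. Then 8² = 64 ≡ 16 (mod 24), yet 8 ≡ 0 (mod 8), not 4.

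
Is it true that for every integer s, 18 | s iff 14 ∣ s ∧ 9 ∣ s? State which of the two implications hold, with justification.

(⇒) This fails: take s = 18. Certainly 18 ∣ 18, but 14 ∤ 18.

(⇐) Suppose 14 ∣ s and 9 ∣ s. Any common multiple of 14 and 9 is a multiple of their lcm; here gcd(14, 9) = 1, so lcm(14, 9) = 14·9 = 126, so 126 ∣ s. Since 18 ∣ 126, it follows that 18 ∣ s.

Not equivalent: only (⇐) holds.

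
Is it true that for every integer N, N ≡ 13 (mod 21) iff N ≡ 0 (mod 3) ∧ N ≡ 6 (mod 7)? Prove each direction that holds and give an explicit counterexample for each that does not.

(⟹) This fails: N = 13 gives 13 ≡ 13 (mod 21) but 13 ≡ 1 (mod 3), so the conjunction on the right does not hold.

(⟸) This fails: N = 6 satisfies both congruences on the right (6 ≡ 0 mod 3 and 6 ≡ 6 mod 7) yet 6 ≡ 6 (mod 21), not 13.

(⇒) fails and (⇐) fails.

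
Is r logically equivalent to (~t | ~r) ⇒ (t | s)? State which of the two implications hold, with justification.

(→) This fails. Under r = T, t = F, s = F, the left side is true but the right side is false.

(←) This fails. Under r = F, t = T, s = F, the left side is false but the right side is true.

Both directions fail.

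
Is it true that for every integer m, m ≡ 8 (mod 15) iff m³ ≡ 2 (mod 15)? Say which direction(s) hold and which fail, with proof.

Forward direction. Suppose m ≡ 8 (mod 15). Write m = 15j + 8. Then (15j + 8)³ = 3375j³ + 5400j² + 2880j + 512 = 15(225j³ + 360j² + 192j + 34) + 2, so m³ ≡ 2 (mod 15).

Converse. Suppose m³ ≡ 2 (mod 15). The only residue r in {0, …, 14} with r³ ≡ 2 (mod 15) is r = 8, so m ≡ 8 (mod 15).

Both directions hold.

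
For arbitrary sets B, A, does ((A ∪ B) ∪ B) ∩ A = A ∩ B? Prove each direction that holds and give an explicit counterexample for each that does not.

Reverse inclusion. Let x ∈ A ∩ B. Then x ∈ B ∩ A, from which x ∈ ((A ∪ B) ∪ B) ∩ A.

Forward inclusion. This inclusion fails. Take B = ∅, A = {1}; then 1 ∈ ((A ∪ B) ∪ B) ∩ A but 1 ∉ A ∩ B.

Only the reverse inclusion holds.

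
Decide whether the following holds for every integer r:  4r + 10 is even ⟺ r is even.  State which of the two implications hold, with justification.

(⟹) This fails: take r = 5. Then 4r + 10 = 30, which is even, yet r = 5 is odd, not even.

(⟸) Suppose r is even. Since 4 is even, 4r is even for every r, so 4r + 10 has the same parity as 10, which is even. Hence 4r + 10 is even.

Not equivalent: only (⇐) holds.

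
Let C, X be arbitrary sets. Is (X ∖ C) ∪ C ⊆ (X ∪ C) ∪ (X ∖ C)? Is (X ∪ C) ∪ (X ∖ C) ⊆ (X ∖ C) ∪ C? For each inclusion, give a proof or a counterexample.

(⊆) Let x ∈ (X ∖ C) ∪ C. Then either x ∈ C and x ∉ X; or x ∈ X and x ∉ C; or x ∈ C ∩ X. In each case x ∈ (X ∪ C) ∪ (X ∖ C), so (X ∖ C) ∪ C ⊆ (X ∪ C) ∪ (X ∖ C).

(⊇) Let x ∈ (X ∪ C) ∪ (X ∖ C). Then either x ∈ C and x ∉ X; or x ∈ X and x ∉ C; or x ∈ C ∩ X. In each case x ∈ (X ∖ C) ∪ C, so (X ∪ C) ∪ (X ∖ C) ⊆ (X ∖ C) ∪ C.

Both inclusions hold; the sets are equal.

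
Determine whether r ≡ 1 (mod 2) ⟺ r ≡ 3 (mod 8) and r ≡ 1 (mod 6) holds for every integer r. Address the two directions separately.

(→) This fails: r = 1 gives 1 ≡ 1 (mod 2) but 1 ≡ 1 (mod 8), so the conjunction on the right does not hold.

(←) Conversely, if r ≡ 3 (mod 8) and r ≡ 1 (mod 6), then by the Chinese remainder theorem r ≡ 19 (mod 24). Since 19 ≡ 1 (mod 2) and 2 ∣ 24, we get r ≡ 1 (mod 2).

The forward direction fails; the converse holds.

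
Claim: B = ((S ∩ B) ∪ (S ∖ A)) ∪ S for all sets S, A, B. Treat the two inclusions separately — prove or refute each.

(⊆) This inclusion fails. Take S = ∅, A = ∅, B = {1}; then 1 ∈ B but 1 ∉ ((S ∩ B) ∪ (S ∖ A)) ∪ S.

(⊇) This inclusion fails. Take S = {1}, A = ∅, B = ∅; then 1 ∈ ((S ∩ B) ∪ (S ∖ A)) ∪ S but 1 ∉ B.

Both inclusions fail.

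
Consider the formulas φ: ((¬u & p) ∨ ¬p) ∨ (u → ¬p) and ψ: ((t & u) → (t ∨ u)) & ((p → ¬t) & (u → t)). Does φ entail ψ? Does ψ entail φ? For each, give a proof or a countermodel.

The forward direction fails; the converse holds.

(→) This fails. Under p = T, t = T, u = F, the left side is true but the right side is false.

(←) Assume the antecedent. If p is true, the antecedent forces (p = T, t = F, u = F), and ((¬u & p) ∨ ¬p) ∨ (u → ¬p) holds there. If p is false, ((¬u & p) ∨ ¬p) ∨ (u → ¬p) reduces to true regardless of the other variables. Either way ((¬u & p) ∨ ¬p) ∨ (u → ¬p) holds.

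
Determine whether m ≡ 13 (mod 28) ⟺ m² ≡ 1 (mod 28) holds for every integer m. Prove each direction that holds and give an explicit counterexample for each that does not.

(→) Suppose m ≡ 13 (mod 28). Write m = 28j + 13. Then (28j + 13)² = 784j² + 728j + 169 = 28(28j² + 26j + 6) + 1, so m² ≡ 1 (mod 28).

(←) This fails: take m = 1. Then 1² = 1 ≡ 1 (mod 28), yet 1 ≡ 1 (mod 28), not 13.

The forward direction holds; the converse fails.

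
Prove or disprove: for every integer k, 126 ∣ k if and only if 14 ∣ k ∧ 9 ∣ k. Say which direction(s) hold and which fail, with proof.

Both directions hold.

(→) If 126 ∣ k, write k = 126q. Since 126 = 9·14, k = 14·(9q), so 14 ∣ k; and since 126 = 14·9, k = 9·(14q), so 9 ∣ k.

(←) Suppose 14 ∣ k and 9 ∣ k. Any common multiple of 14 and 9 is a multiple of their lcm; here gcd(14, 9) = 1, so lcm(14, 9) = 14·9 = 126, so 126 ∣ k.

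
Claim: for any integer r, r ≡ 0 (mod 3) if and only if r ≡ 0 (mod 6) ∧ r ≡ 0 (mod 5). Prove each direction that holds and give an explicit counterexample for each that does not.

[⇒] This fails: r = 3 gives 3 ≡ 0 (mod 3) but 3 ≡ 3 (mod 6), so the conjunction on the right does not hold.

[⇐] Conversely, if r ≡ 0 (mod 6) and r ≡ 0 (mod 5), then by the Chinese remainder theorem r ≡ 0 (mod 30). Since 0 ≡ 0 (mod 3) and 3 ∣ 30, we get r ≡ 0 (mod 3).

(⇒) fails; (⇐) holds.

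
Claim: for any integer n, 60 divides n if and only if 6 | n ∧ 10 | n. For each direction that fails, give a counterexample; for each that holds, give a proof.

[⇒] If 60 ∣ n, write n = 60q. Since 60 = 10·6, n = 6·(10q), so 6 ∣ n; and since 60 = 6·10, n = 10·(6q), so 10 ∣ n.

[⇐] This fails: take n = 30. Both 6 ∣ 30 and 10 ∣ 30, yet 30 is not a multiple of 60 (since 30 = 0·60 + 30), so 60 ∤ 30.

Not equivalent: only (⇒) holds.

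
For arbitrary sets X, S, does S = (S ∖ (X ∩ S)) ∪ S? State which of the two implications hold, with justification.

The two sets are equal.

(⟹) Let x ∈ S. Then either x ∈ S and x ∉ X; or x ∈ X ∩ S. In each case x ∈ (S ∖ (X ∩ S)) ∪ S, so S ⊆ (S ∖ (X ∩ S)) ∪ S.

(⟸) Let x ∈ (S ∖ (X ∩ S)) ∪ S. Then either x ∈ S and x ∉ X; or x ∈ X ∩ S. In each case x ∈ S, so (S ∖ (X ∩ S)) ∪ S ⊆ S.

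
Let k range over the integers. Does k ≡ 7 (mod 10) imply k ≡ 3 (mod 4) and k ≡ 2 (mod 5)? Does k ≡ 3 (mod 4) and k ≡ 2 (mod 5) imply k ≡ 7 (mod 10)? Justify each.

Only the converse holds.

(←) If k ≡ 3 (mod 4) and k ≡ 2 (mod 5), then by the Chinese remainder theorem k ≡ 7 (mod 20). Since 7 ≡ 7 (mod 10) and 10 ∣ 20, we get k ≡ 7 (mod 10).

(→) This fails: k = 17 gives 17 ≡ 7 (mod 10) but 17 ≡ 1 (mod 4), so the conjunction on the right does not hold.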